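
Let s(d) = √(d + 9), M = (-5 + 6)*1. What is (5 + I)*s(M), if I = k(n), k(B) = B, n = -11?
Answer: -6*√10 ≈ -18.974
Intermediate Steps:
I = -11
M = 1 (M = 1*1 = 1)
s(d) = √(9 + d)
(5 + I)*s(M) = (5 - 11)*√(9 + 1) = -6*√10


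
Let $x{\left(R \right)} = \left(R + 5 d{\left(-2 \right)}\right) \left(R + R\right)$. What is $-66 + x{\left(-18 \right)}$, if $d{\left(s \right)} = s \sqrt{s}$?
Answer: $582 + 360 i \sqrt{2} \approx 582.0 + 509.12 i$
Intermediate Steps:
$d{\left(s \right)} = s^{\frac{3}{2}}$
$x{\left(R \right)} = 2 R \left(R - 10 i \sqrt{2}\right)$ ($x{\left(R \right)} = \left(R + 5 \left(-2\right)^{\frac{3}{2}}\right) \left(R + R\right) = \left(R + 5 \left(- 2 i \sqrt{2}\right)\right) 2 R = \left(R - 10 i \sqrt{2}\right) 2 R = 2 R \left(R - 10 i \sqrt{2}\right)$)
$-66 + x{\left(-18 \right)} = -66 + 2 \left(-18\right) \left(-18 - 10 i \sqrt{2}\right) = -66 + \left(648 + 360 i \sqrt{2}\right) = 582 + 360 i \sqrt{2}$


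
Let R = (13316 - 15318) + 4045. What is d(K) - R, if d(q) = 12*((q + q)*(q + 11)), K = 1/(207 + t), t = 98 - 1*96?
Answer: -89185083/43681 ≈ -2041.7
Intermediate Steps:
t = 2 (t = 98 - 96 = 2)
R = 2043 (R = -2002 + 4045 = 2043)
K = 1/209 (K = 1/(207 + 2) = 1/209 ≈ 0.0047847)
d(q) = 24*q*(11 + q) (d(q) = 12*((2*q)*(11 + q)) = 12*(2*q*(11 + q)) = 24*q*(11 + q))
d(K) - R = 24*(1/209)*(11 + 1/209) - 1*2043 = 24*(1/209)*(2300/209) - 2043 = 55200/43681 - 2043 = -89185083/43681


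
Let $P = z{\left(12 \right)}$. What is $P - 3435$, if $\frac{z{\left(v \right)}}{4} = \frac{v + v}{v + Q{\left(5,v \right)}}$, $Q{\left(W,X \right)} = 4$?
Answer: $-3429$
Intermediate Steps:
$z{\left(v \right)} = \frac{8 v}{4 + v}$ ($z{\left(v \right)} = 4 \frac{v + v}{v + 4} = 4 \frac{2 v}{4 + v} = \frac{8 v}{4 + v}$)
$P = 6$ ($P = 8 \cdot 12 \frac{1}{4 + 12} = 8 \cdot 12 \cdot \frac{1}{16} = 6$)
$P - 3435 = 6 - 3435 = -3429$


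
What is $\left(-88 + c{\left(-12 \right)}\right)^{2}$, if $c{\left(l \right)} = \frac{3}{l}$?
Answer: $\frac{124609}{16} \approx 7788.1$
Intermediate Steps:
$\left(-88 + c{\left(-12 \right)}\right)^{2} = \left(-88 + \frac{3}{-12}\right)^{2} = \left(-88 + 3 \left(- \frac{1}{12}\right)\right)^{2} = \left(-88 - \frac{1}{4}\right)^{2} = \left(- \frac{353}{4}\right)^{2} = \frac{124609}{16}$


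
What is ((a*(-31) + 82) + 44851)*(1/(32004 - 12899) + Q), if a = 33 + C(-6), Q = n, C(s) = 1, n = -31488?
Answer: -26396651549081/19105 ≈ -1.3817e+9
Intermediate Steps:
Q = -31488
a = 34 (a = 33 + 1 = 34)
((a*(-31) + 82) + 44851)*(1/(32004 - 12899) + Q) = ((34*(-31) + 82) + 44851)*(1/(32004 - 12899) - 31488) = ((-1054 + 82) + 44851)*(1/19105 - 31488) = (-972 + 44851)*(1/19105 - 31488) = 43879*(-601578239/19105) = -26396651549081/19105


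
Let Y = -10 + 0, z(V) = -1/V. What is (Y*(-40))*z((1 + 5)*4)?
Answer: -50/3 ≈ -16.667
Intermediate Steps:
Y = -10
(Y*(-40))*z((1 + 5)*4) = (-10*(-40))*(-1/((1 + 5)*4)) = 400*(-1/(6*4)) = 400*(-1/24) = -50/3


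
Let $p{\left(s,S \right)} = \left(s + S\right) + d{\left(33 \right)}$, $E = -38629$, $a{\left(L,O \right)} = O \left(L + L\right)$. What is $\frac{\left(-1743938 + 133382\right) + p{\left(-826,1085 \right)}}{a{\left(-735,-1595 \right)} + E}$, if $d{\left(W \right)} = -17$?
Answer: $- \frac{1610314}{2306021} \approx -0.69831$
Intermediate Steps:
$a{\left(L,O \right)} = 2 L O$ ($a{\left(L,O \right)} = O 2 L = 2 L O$)
$p{\left(s,S \right)} = -17 + S + s$ ($p{\left(s,S \right)} = \left(s + S\right) - 17 = \left(S + s\right) - 17 = -17 + S + s$)
$\frac{\left(-1743938 + 133382\right) + p{\left(-826,1085 \right)}}{a{\left(-735,-1595 \right)} + E} = \frac{\left(-1743938 + 133382\right) - -242}{2 \left(-735\right) \left(-1595\right) - 38629} = \frac{-1610556 + 242}{2344650 - 38629} = - \frac{1610314}{2306021}$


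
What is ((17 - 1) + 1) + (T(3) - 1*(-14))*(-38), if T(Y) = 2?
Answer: -591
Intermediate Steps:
((17 - 1) + 1) + (T(3) - 1*(-14))*(-38) = ((17 - 1) + 1) + (2 - 1*(-14))*(-38) = (16 + 1) + (2 + 14)*(-38) = 17 + 16*(-38) = 17 - 608 = -591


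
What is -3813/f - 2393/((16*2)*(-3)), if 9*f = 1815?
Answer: 349621/58080 ≈ 6.0196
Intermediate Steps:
f = 605/3 (f = (⅑)*1815 = 605/3 ≈ 201.67)
-3813/f - 2393/((16*2)*(-3)) = -3813/605/3 - 2393/((16*2)*(-3)) = -3813*3/605 - 2393/(32*(-3)) = -11439/605 - 2393/(-96) = -11439/605 - 2393*(-1/96) = -11439/605 + 2393/96 = 349621/58080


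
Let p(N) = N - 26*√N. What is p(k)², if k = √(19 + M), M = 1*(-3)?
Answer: 2304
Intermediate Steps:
M = -3
k = 4 (k = √(19 - 3) = √16 = 4)
p(N) = N - 26*√N
p(k)² = (4 - 26*√4)² = (4 - 26*2)² = (4 - 52)² = (-48)² = 2304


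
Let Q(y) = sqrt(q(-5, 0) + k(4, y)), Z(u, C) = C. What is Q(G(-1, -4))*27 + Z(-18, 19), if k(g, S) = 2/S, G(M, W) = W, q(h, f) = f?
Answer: 19 + 27*I*sqrt(2)/2 ≈ 19.0 + 19.092*I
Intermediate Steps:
Q(y) = sqrt(2)*sqrt(1/y) (Q(y) = sqrt(0 + 2/y) = sqrt(2/y) = sqrt(2)*sqrt(1/y))
Q(G(-1, -4))*27 + Z(-18, 19) = (sqrt(2)*sqrt(1/(-4)))*27 + 19 = (sqrt(2)*sqrt(-1/4))*27 + 19 = (sqrt(2)*(I/2))*27 + 19 = (I*sqrt(2)/2)*27 + 19 = 27*I*sqrt(2)/2 + 19 = 19 + 27*I*sqrt(2)/2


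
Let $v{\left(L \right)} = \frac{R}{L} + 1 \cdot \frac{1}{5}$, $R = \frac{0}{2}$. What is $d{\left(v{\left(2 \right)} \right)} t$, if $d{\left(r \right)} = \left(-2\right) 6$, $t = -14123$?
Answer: $169476$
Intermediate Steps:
$R = 0$ ($R = 0 \cdot \frac{1}{2} = 0$)
$v{\left(L \right)} = \frac{1}{5}$ ($v{\left(L \right)} = \frac{0}{L} + 1 \cdot \frac{1}{5} = 0 + 1 \cdot \frac{1}{5} = 0 + \frac{1}{5} = \frac{1}{5}$)
$d{\left(r \right)} = -12$
$d{\left(v{\left(2 \right)} \right)} t = \left(-12\right) \left(-14123\right) = 169476$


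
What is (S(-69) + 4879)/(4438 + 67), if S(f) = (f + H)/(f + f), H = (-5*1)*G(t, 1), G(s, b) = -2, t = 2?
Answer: 673361/621690 ≈ 1.0831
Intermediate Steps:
H = 10 (H = -5*1*(-2) = -5*(-2) = 10)
S(f) = (10 + f)/(2*f) (S(f) = (f + 10)/(f + f) = (10 + f)/((2*f)) = (10 + f)*(1/(2*f)) = (10 + f)/(2*f))
(S(-69) + 4879)/(4438 + 67) = ((½)*(10 - 69)/(-69) + 4879)/(4438 + 67) = ((½)*(-1/69)*(-59) + 4879)/4505 = (59/138 + 4879)*(1/4505) = (673361/138)*(1/4505) = 673361/621690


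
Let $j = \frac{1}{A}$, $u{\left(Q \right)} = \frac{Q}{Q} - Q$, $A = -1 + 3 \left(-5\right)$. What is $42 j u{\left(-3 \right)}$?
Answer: $- \frac{21}{2} \approx -10.5$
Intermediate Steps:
$A = -16$ ($A = -1 - 15 = -16$)
$u{\left(Q \right)} = 1 - Q$
$j = - \frac{1}{16}$ ($j = \frac{1}{-16} = - \frac{1}{16} \approx -0.0625$)
$42 j u{\left(-3 \right)} = 42 \left(- \frac{1}{16}\right) \left(1 - -3\right) = - \frac{21 \left(1 + 3\right)}{8} = \left(- \frac{21}{8}\right) 4 = - \frac{21}{2}$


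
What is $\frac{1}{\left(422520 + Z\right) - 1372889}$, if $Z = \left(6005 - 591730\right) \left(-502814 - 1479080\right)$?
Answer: $\frac{1}{1160843912781} \approx 8.6144 \cdot 10^{-13}$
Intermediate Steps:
$Z = 1160844863150$ ($Z = \left(6005 - 591730\right) \left(-1981894\right) = \left(-585725\right) \left(-1981894\right) = 1160844863150$)
$\frac{1}{\left(422520 + Z\right) - 1372889} = \frac{1}{\left(422520 + 1160844863150\right) - 1372889} = \frac{1}{1160845285670 - 1372889} = \frac{1}{1160843912781}$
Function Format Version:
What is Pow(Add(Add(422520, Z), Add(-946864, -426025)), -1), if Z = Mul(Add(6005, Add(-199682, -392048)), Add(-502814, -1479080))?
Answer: Rational(1, 1160843912781) ≈ 8.6144e-13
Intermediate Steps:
Z = 1160844863150 (Z = Mul(Add(6005, -591730), -1981894) = Mul(-585725, -1981894) = 1160844863150)
Pow(Add(Add(422520, Z), Add(-946864, -426025)), -1) = Pow(Add(Add(422520, 1160844863150), Add(-946864, -426025)), -1) = Pow(Add(1160845285670, -1372889), -1) = Pow(1160843912781, -1) = Rational(1, 1160843912781)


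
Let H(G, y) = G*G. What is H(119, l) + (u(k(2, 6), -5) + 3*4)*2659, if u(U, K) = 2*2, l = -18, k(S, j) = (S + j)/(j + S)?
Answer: 56705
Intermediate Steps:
k(S, j) = 1 (k(S, j) = (S + j)/(S + j) = 1)
H(G, y) = G²
u(U, K) = 4
H(119, l) + (u(k(2, 6), -5) + 3*4)*2659 = 119² + (4 + 3*4)*2659 = 14161 + (4 + 12)*2659 = 14161 + 16*2659 = 14161 + 42544 = 56705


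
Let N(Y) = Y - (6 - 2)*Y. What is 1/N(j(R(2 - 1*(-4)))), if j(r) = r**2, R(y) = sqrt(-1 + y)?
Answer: -1/15 ≈ -0.066667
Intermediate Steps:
N(Y) = -3*Y (N(Y) = Y - 4*Y = -3*Y)
1/N(j(R(2 - 1*(-4)))) = 1/(-(3 + 12)) = 1/(-3*(sqrt(-1 + (2 + 4)))**2) = 1/(-3*(sqrt(-1 + 6))**2) = 1/(-3*(sqrt(5))**2) = 1/(-3*5) = 1/(-15) = -1/15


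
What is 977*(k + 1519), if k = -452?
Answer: 1042459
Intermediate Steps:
977*(k + 1519) = 977*(-452 + 1519) = 977*1067 = 1042459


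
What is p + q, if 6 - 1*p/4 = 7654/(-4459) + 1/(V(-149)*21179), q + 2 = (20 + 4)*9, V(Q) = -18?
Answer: 208120154156/849934449 ≈ 244.87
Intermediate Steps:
q = 214 (q = -2 + (20 + 4)*9 = -2 + 24*9 = -2 + 216 = 214)
p = 26234182070/849934449 (p = 24 - 4*(7654/(-4459) + 1/(-18*21179)) = 24 - 4*(7654*(-1/4459) - 1/18*1/21179) = 24 - 4*(-7654/4459 - 1/381222) = 24 - 4*(-2917877647/1699868898) = 24 + 5835755294/849934449 = 26234182070/849934449 ≈ 30.866)
p + q = 26234182070/849934449 + 214 = 208120154156/849934449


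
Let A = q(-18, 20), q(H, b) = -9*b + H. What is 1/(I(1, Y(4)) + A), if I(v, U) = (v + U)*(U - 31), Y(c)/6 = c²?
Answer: 1/6107 ≈ 0.00016375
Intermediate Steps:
q(H, b) = H - 9*b
Y(c) = 6*c²
I(v, U) = (-31 + U)*(U + v) (I(v, U) = (U + v)*(-31 + U) = (-31 + U)*(U + v))
A = -198 (A = -18 - 9*20 = -18 - 180 = -198)
1/(I(1, Y(4)) + A) = 1/(((6*4²)² - 186*4² - 31*1 + (6*4²)*1) - 198) = 1/(((6*16)² - 186*16 - 31 + (6*16)*1) - 198) = 1/((96² - 31*96 - 31 + 96*1) - 198) = 1/((9216 - 2976 - 31 + 96) - 198) = 1/(6305 - 198) = 1/6107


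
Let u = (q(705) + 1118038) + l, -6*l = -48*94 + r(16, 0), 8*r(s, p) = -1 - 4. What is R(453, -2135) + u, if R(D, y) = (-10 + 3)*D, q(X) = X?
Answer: 53583557/48 ≈ 1.1163e+6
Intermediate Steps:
r(s, p) = -5/8 (r(s, p) = (-1 - 4)/8 = (⅛)*(-5) = -5/8)
l = 36101/48 (l = -(-48*94 - 5/8)/6 = -(-4512 - 5/8)/6 = -⅙*(-36101/8) = 36101/48 ≈ 752.10)
u = 53735765/48 (u = (705 + 1118038) + 36101/48 = 1118743 + 36101/48 = 53735765/48 ≈ 1.1195e+6)
R(D, y) = -7*D
R(453, -2135) + u = -7*453 + 53735765/48 = -3171 + 53735765/48 = 53583557/48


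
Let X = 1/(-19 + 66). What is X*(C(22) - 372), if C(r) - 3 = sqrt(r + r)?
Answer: -369/47 + 2*sqrt(11)/47 ≈ -7.7099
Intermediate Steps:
C(r) = 3 + sqrt(2)*sqrt(r) (C(r) = 3 + sqrt(r + r) = 3 + sqrt(2*r) = 3 + sqrt(2)*sqrt(r))
X = 1/47 ≈ 0.021277
X*(C(22) - 372) = ((3 + sqrt(2)*sqrt(22)) - 372)/47 = ((3 + 2*sqrt(11)) - 372)/47 = (-369 + 2*sqrt(11))/47 = -369/47 + 2*sqrt(11)/47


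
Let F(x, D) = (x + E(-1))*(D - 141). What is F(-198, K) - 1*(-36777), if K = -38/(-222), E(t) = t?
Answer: 7193015/111 ≈ 64802.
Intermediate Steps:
K = 19/111 (K = -38*(-1/222) = 19/111 ≈ 0.17117)
F(x, D) = (-1 + x)*(-141 + D) (F(x, D) = (x - 1)*(D - 141) = (-1 + x)*(-141 + D))
F(-198, K) - 1*(-36777) = (141 - 1*19/111 - 141*(-198) + (19/111)*(-198)) - 1*(-36777) = (141 - 19/111 + 27918 - 1254/37) + 36777 = 3110768/111 + 36777 = 7193015/111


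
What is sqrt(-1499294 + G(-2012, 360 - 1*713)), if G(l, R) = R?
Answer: I*sqrt(1499647) ≈ 1224.6*I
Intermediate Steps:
sqrt(-1499294 + G(-2012, 360 - 1*713)) = sqrt(-1499294 + (360 - 1*713)) = sqrt(-1499294 + (360 - 713)) = sqrt(-1499294 - 353) = sqrt(-1499647) = I*sqrt(1499647)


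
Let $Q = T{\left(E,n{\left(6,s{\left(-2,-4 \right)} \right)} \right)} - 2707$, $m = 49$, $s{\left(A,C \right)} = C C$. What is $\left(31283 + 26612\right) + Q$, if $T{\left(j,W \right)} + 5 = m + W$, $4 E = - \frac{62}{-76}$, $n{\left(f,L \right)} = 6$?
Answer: $55238$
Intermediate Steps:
$s{\left(A,C \right)} = C^{2}$
$E = \frac{31}{152}$ ($E = \frac{\left(-62\right) \frac{1}{-76}}{4} = \frac{\left(-62\right) \left(- \frac{1}{76}\right)}{4} = \frac{1}{4} \cdot \frac{31}{38} = \frac{31}{152} \approx 0.20395$)
$T{\left(j,W \right)} = 44 + W$ ($T{\left(j,W \right)} = -5 + \left(49 + W\right) = 44 + W$)
$Q = -2657$ ($Q = \left(44 + 6\right) - 2707 = 50 - 2707 = -2657$)
$\left(31283 + 26612\right) + Q = \left(31283 + 26612\right) - 2657 = 57895 - 2657 = 55238$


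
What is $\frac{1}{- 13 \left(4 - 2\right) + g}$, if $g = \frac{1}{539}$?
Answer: $- \frac{539}{14013} \approx -0.038464$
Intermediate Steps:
$g = \frac{1}{539} \approx 0.0018553$
$\frac{1}{- 13 \left(4 - 2\right) + g} = \frac{1}{- 13 \left(4 - 2\right) + \frac{1}{539}} = \frac{1}{\left(-13\right) 2 + \frac{1}{539}} = \frac{1}{-26 + \frac{1}{539}} = \frac{1}{- \frac{14013}{539}} = - \frac{539}{14013}$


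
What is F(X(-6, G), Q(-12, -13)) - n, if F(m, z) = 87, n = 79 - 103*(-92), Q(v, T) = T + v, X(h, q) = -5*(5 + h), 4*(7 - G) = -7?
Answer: -9468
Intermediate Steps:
G = 35/4 (G = 7 - 1/4*(-7) = 7 + 7/4 = 35/4 ≈ 8.7500)
X(h, q) = -25 - 5*h
n = 9555 (n = 79 + 9476 = 9555)
F(X(-6, G), Q(-12, -13)) - n = 87 - 1*9555 = 87 - 9555 = -9468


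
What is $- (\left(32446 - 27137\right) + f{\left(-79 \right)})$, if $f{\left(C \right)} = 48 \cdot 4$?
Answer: $-5501$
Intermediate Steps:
$f{\left(C \right)} = 192$
$- (\left(32446 - 27137\right) + f{\left(-79 \right)}) = - (\left(32446 - 27137\right) + 192) = - (5309 + 192) = \left(-1\right) 5501 = -5501$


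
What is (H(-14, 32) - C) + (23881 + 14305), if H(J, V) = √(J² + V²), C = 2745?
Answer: 35441 + 2*√305 ≈ 35476.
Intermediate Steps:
(H(-14, 32) - C) + (23881 + 14305) = (√((-14)² + 32²) - 1*2745) + (23881 + 14305) = (√(196 + 1024) - 2745) + 38186 = (√1220 - 2745) + 38186 = (2*√305 - 2745) + 38186 = (-2745 + 2*√305) + 38186 = 35441 + 2*√305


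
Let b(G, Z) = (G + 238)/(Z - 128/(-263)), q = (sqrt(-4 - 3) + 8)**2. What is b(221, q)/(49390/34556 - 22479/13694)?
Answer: 7140559394061*I/(12554708*(-15119*I + 4208*sqrt(7))) ≈ -24.392 + 17.962*I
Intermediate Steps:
q = (8 + I*sqrt(7))**2 (q = (sqrt(-7) + 8)**2 = (I*sqrt(7) + 8)**2 = (8 + I*sqrt(7))**2 ≈ 57.0 + 42.332*I)
b(G, Z) = (238 + G)/(128/263 + Z) (b(G, Z) = (238 + G)/(Z - 128*(-1/263)) = (238 + G)/(Z + 128/263) = (238 + G)/(128/263 + Z))
b(221, q)/(49390/34556 - 22479/13694) = (263*(238 + 221)/(128 + 263*(8 + I*sqrt(7))**2))/(49390/34556 - 22479/13694) = (263*459/(128 + 263*(8 + I*sqrt(7))**2))/(49390*(1/34556) - 22479*1/13694) = (120717/(128 + 263*(8 + I*sqrt(7))**2))/(24695/17278 - 22479/13694) = (120717/(128 + 263*(8 + I*sqrt(7))**2))/(-12554708/59151233) = (120717/(128 + 263*(8 + I*sqrt(7))**2))*(-59151233/12554708) = -7140559394061/(12554708*(128 + 263*(8 + I*sqrt(7))**2))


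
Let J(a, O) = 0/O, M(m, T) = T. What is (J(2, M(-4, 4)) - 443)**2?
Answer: 196249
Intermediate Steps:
J(a, O) = 0
(J(2, M(-4, 4)) - 443)**2 = (0 - 443)**2 = (-443)**2 = 196249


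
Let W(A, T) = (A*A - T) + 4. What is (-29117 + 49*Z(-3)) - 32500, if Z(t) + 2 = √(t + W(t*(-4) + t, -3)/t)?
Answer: -61715 + 49*I*√291/3 ≈ -61715.0 + 278.63*I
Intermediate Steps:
W(A, T) = 4 + A² - T (W(A, T) = (A² - T) + 4 = 4 + A² - T)
Z(t) = -2 + √(t + (7 + 9*t²)/t) (Z(t) = -2 + √(t + (4 + (t*(-4) + t)² - 1*(-3))/t) = -2 + √(t + (4 + (-4*t + t)² + 3)/t) = -2 + √(t + (4 + (-3*t)² + 3)/t) = -2 + √(t + (4 + 9*t² + 3)/t) = -2 + √(t + (7 + 9*t²)/t))
(-29117 + 49*Z(-3)) - 32500 = (-29117 + 49*(-2 + √(7/(-3) + 10*(-3)))) - 32500 = (-29117 + 49*(-2 + √(7*(-⅓) - 30))) - 32500 = (-29117 + 49*(-2 + √(-7/3 - 30))) - 32500 = (-29117 + 49*(-2 + √(-97/3))) - 32500 = (-29117 + 49*(-2 + I*√291/3)) - 32500 = (-29117 + (-98 + 49*I*√291/3)) - 32500 = (-29215 + 49*I*√291/3) - 32500 = -61715 + 49*I*√291/3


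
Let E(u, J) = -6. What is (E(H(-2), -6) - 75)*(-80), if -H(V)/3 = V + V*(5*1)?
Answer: 6480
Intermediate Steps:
H(V) = -18*V (H(V) = -3*(V + V*(5*1)) = -3*(V + V*5) = -3*(V + 5*V) = -18*V)
(E(H(-2), -6) - 75)*(-80) = (-6 - 75)*(-80) = -81*(-80) = 6480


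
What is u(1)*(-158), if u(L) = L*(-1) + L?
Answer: 0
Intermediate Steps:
u(L) = 0 (u(L) = -L + L = 0)
u(1)*(-158) = 0*(-158) = 0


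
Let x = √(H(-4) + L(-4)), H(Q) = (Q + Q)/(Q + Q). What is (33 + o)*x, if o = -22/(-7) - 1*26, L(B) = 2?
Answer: 71*√3/7 ≈ 17.568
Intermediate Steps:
H(Q) = 1 (H(Q) = (2*Q)/((2*Q)) = (2*Q)*(1/(2*Q)) = 1)
o = -160/7 (o = -22*(-⅐) - 26 = 22/7 - 26 = -160/7 ≈ -22.857)
x = √3 (x = √(1 + 2) = √3 ≈ 1.7320)
(33 + o)*x = (33 - 160/7)*√3 = 71*√3/7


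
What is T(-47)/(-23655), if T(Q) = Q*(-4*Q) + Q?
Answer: 2961/7885 ≈ 0.37552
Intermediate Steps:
T(Q) = Q - 4*Q**2 (T(Q) = -4*Q**2 + Q = Q - 4*Q**2)
T(-47)/(-23655) = -47*(1 - 4*(-47))/(-23655) = -47*(1 + 188)*(-1/23655) = -47*189*(-1/23655) = -8883*(-1/23655) = 2961/7885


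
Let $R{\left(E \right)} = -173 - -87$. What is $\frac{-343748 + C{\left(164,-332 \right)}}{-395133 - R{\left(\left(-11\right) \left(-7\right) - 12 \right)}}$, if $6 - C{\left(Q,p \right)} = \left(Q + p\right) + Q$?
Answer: $\frac{343738}{395047} \approx 0.87012$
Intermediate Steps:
$R{\left(E \right)} = -86$ ($R{\left(E \right)} = -173 + 87 = -86$)
$C{\left(Q,p \right)} = 6 - p - 2 Q$ ($C{\left(Q,p \right)} = 6 - \left(\left(Q + p\right) + Q\right) = 6 - \left(p + 2 Q\right) = 6 - p - 2 Q$)
$\frac{-343748 + C{\left(164,-332 \right)}}{-395133 - R{\left(\left(-11\right) \left(-7\right) - 12 \right)}} = \frac{-343748 - -10}{-395133 - -86} = \frac{-343748 + \left(6 + 332 - 328\right)}{-395133 + 86} = \frac{-343748 + 10}{-395047} = \left(-343738\right) \left(- \frac{1}{395047}\right) = \frac{343738}{395047}$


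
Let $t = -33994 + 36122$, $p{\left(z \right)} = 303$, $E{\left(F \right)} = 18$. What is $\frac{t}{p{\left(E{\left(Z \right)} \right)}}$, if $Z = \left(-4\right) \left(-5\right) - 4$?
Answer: $\frac{2128}{303} \approx 7.0231$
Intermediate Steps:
$Z = 16$ ($Z = 20 - 4 = 16$)
$t = 2128$
$\frac{t}{p{\left(E{\left(Z \right)} \right)}} = \frac{2128}{303}$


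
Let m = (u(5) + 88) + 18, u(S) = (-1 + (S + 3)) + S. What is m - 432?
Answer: -314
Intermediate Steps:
u(S) = 2 + 2*S (u(S) = (-1 + (3 + S)) + S = (2 + S) + S = 2 + 2*S)
m = 118 (m = ((2 + 2*5) + 88) + 18 = ((2 + 10) + 88) + 18 = (12 + 88) + 18 = 100 + 18 = 118)
m - 432 = 118 - 432 = -314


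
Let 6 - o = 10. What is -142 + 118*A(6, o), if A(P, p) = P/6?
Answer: -24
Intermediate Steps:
o = -4 (o = 6 - 1*10 = 6 - 10 = -4)
A(P, p) = P/6 (A(P, p) = P*(⅙) = P/6)
-142 + 118*A(6, o) = -142 + 118*((⅙)*6) = -142 + 118*1 = -142 + 118 = -24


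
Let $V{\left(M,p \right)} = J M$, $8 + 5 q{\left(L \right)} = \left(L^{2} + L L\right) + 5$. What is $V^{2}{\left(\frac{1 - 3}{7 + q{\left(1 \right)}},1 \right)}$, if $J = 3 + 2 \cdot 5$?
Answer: $\frac{4225}{289} \approx 14.619$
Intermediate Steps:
$q{\left(L \right)} = - \frac{3}{5} + \frac{2 L^{2}}{5}$ ($q{\left(L \right)} = - \frac{8}{5} + \frac{\left(L^{2} + L L\right) + 5}{5} = - \frac{8}{5} + \frac{\left(L^{2} + L^{2}\right) + 5}{5} = - \frac{8}{5} + \frac{2 L^{2} + 5}{5} = - \frac{8}{5} + \frac{5 + 2 L^{2}}{5} = - \frac{8}{5} + \left(1 + \frac{2 L^{2}}{5}\right) = - \frac{3}{5} + \frac{2 L^{2}}{5}$)
$J = 13$ ($J = 3 + 10 = 13$)
$V{\left(M,p \right)} = 13 M$
$V^{2}{\left(\frac{1 - 3}{7 + q{\left(1 \right)}},1 \right)} = \left(13 \frac{1 - 3}{7 - \left(\frac{3}{5} - \frac{2 \cdot 1^{2}}{5}\right)}\right)^{2} = \left(13 \left(- \frac{2}{7 + \left(- \frac{3}{5} + \frac{2}{5} \cdot 1\right)}\right)\right)^{2} = \left(13 \left(- \frac{2}{7 + \left(- \frac{3}{5} + \frac{2}{5}\right)}\right)\right)^{2} = \left(13 \left(- \frac{2}{7 - \frac{1}{5}}\right)\right)^{2} = \left(13 \left(- \frac{2}{\frac{34}{5}}\right)\right)^{2} = \left(13 \left(\left(-2\right) \frac{5}{34}\right)\right)^{2} = \left(13 \left(- \frac{5}{17}\right)\right)^{2} = \left(- \frac{65}{17}\right)^{2} = \frac{4225}{289}$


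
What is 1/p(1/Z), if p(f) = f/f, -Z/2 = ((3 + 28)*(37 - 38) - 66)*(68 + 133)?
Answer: 1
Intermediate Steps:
Z = 38994 (Z = -2*((3 + 28)*(37 - 38) - 66)*(68 + 133) = -2*(31*(-1) - 66)*201 = -2*(-31 - 66)*201 = -(-194)*201 = -2*(-19497) = 38994)
p(f) = 1
1/p(1/Z) = 1/1 = 1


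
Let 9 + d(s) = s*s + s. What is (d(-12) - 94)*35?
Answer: 1015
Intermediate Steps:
d(s) = -9 + s + s**2 (d(s) = -9 + (s*s + s) = -9 + (s**2 + s) = -9 + (s + s**2) = -9 + s + s**2)
(d(-12) - 94)*35 = ((-9 - 12 + (-12)**2) - 94)*35 = ((-9 - 12 + 144) - 94)*35 = (123 - 94)*35 = 29*35 = 1015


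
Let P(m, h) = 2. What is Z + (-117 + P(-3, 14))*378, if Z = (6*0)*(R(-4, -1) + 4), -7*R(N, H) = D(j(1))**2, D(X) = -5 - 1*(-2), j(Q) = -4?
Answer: -43470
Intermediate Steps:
D(X) = -3 (D(X) = -5 + 2 = -3)
R(N, H) = -9/7 (R(N, H) = -1/7*(-3)**2 = -1/7*9 = -9/7)
Z = 0 (Z = (6*0)*(-9/7 + 4) = 0*(19/7) = 0)
Z + (-117 + P(-3, 14))*378 = 0 + (-117 + 2)*378 = 0 - 115*378 = 0 - 43470 = -43470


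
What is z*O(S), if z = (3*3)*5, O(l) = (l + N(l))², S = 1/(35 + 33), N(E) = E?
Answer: 45/1156 ≈ 0.038927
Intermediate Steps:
S = 1/68 ≈ 0.014706
O(l) = 4*l² (O(l) = (l + l)² = (2*l)² = 4*l²)
z = 45 (z = 9*5 = 45)
z*O(S) = 45*(4*(1/68)²) = 45*(4*(1/4624)) = 45*(1/1156) = 45/1156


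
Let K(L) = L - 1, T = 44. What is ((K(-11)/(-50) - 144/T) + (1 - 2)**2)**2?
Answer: 312481/75625 ≈ 4.1320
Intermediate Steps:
K(L) = -1 + L
((K(-11)/(-50) - 144/T) + (1 - 2)**2)**2 = (((-1 - 11)/(-50) - 144/44) + (1 - 2)**2)**2 = ((-12*(-1/50) - 144*1/44) + (-1)**2)**2 = ((6/25 - 36/11) + 1)**2 = (-834/275 + 1)**2 = (-559/275)**2 = 312481/75625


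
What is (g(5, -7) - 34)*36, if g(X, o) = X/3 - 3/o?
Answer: -8040/7 ≈ -1148.6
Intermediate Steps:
g(X, o) = -3/o + X/3 (g(X, o) = X*(1/3) - 3/o = X/3 - 3/o = -3/o + X/3)
(g(5, -7) - 34)*36 = ((-3/(-7) + (1/3)*5) - 34)*36 = ((-3*(-1/7) + 5/3) - 34)*36 = ((3/7 + 5/3) - 34)*36 = (44/21 - 34)*36 = -670/21*36 = -8040/7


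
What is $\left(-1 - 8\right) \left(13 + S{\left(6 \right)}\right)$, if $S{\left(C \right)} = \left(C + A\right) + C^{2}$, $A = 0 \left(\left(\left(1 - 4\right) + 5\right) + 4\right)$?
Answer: $-495$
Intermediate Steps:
$A = 0$ ($A = 0 \left(\left(-3 + 5\right) + 4\right) = 0 \left(2 + 4\right) = 0 \cdot 6 = 0$)
$S{\left(C \right)} = C + C^{2}$ ($S{\left(C \right)} = \left(C + 0\right) + C^{2} = C + C^{2}$)
$\left(-1 - 8\right) \left(13 + S{\left(6 \right)}\right) = \left(-1 - 8\right) \left(13 + 6 \left(1 + 6\right)\right) = \left(-1 - 8\right) \left(13 + 6 \cdot 7\right) = - 9 \left(13 + 42\right) = \left(-9\right) 55 = -495$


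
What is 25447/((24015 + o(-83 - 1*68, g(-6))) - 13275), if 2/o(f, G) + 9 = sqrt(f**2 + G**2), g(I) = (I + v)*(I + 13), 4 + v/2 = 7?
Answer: 1806737/762541 ≈ 2.3694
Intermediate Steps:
v = 6 (v = -8 + 2*7 = -8 + 14 = 6)
g(I) = (6 + I)*(13 + I) (g(I) = (I + 6)*(I + 13) = (6 + I)*(13 + I))
o(f, G) = 2/(-9 + sqrt(G**2 + f**2)) (o(f, G) = 2/(-9 + sqrt(f**2 + G**2)) = 2/(-9 + sqrt(G**2 + f**2)))
25447/((24015 + o(-83 - 1*68, g(-6))) - 13275) = 25447/((24015 + 2/(-9 + sqrt((78 + (-6)**2 + 19*(-6))**2 + (-83 - 1*68)**2))) - 13275) = 25447/((24015 + 2/(-9 + sqrt((78 + 36 - 114)**2 + (-83 - 68)**2))) - 13275) = 25447/((24015 + 2/(-9 + sqrt(0**2 + (-151)**2))) - 13275) = 25447/((24015 + 2/(-9 + sqrt(0 + 22801))) - 13275) = 25447/((24015 + 2/(-9 + sqrt(22801))) - 13275) = 25447/((24015 + 2/(-9 + 151)) - 13275) = 25447/((24015 + 2/142) - 13275) = 25447/((24015 + 2*(1/142)) - 13275) = 25447/((24015 + 1/71) - 13275) = 25447/(1705066/71 - 13275) = 25447/(762541/71) = 25447*(71/762541) = 1806737/762541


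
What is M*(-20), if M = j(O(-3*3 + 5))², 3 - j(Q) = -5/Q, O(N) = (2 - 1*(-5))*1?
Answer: -13520/49 ≈ -275.92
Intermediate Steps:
O(N) = 7 (O(N) = (2 + 5)*1 = 7*1 = 7)
j(Q) = 3 + 5/Q (j(Q) = 3 - (-5)/Q = 3 + 5/Q)
M = 676/49 (M = (3 + 5/7)² = (26/7)² = 676/49 ≈ 13.796)
M*(-20) = (676/49)*(-20) = -13520/49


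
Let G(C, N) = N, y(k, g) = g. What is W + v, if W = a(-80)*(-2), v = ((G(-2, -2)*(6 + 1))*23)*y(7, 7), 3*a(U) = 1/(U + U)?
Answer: -540959/240 ≈ -2254.0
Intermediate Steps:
a(U) = 1/(6*U) (a(U) = 1/(3*(U + U)) = 1/(3*((2*U))) = (1/(2*U))/3 = 1/(6*U))
v = -2254 (v = (-2*(6 + 1)*23)*7 = (-2*7*23)*7 = -14*23*7 = -322*7 = -2254)
W = 1/240 (W = ((⅙)/(-80))*(-2) = ((⅙)*(-1/80))*(-2) = -1/480*(-2) = 1/240 ≈ 0.0041667)
W + v = 1/240 - 2254 = -540959/240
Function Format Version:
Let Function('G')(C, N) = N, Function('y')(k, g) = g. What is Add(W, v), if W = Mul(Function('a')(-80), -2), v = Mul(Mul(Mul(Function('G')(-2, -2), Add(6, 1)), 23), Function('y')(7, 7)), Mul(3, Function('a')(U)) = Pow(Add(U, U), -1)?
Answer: Rational(-540959, 240) ≈ -2254.0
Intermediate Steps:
Function('a')(U) = Mul(Rational(1, 6), Pow(U, -1)) (Function('a')(U) = Mul(Rational(1, 3), Pow(Add(U, U), -1)) = Mul(Rational(1, 3), Pow(Mul(2, U), -1)) = Mul(Rational(1, 3), Mul(Rational(1, 2), Pow(U, -1))) = Mul(Rational(1, 6), Pow(U, -1)))
v = -2254 (v = Mul(Mul(Mul(-2, Add(6, 1)), 23), 7) = Mul(Mul(Mul(-2, 7), 23), 7) = Mul(Mul(-14, 23), 7) = Mul(-322, 7) = -2254)
W = Rational(1, 240) (W = Mul(Mul(Rational(1, 6), Pow(-80, -1)), -2) = Mul(Mul(Rational(1, 6), Rational(-1, 80)), -2) = Mul(Rational(-1, 480), -2) = Rational(1, 240) ≈ 0.0041667)
Add(W, v) = Add(Rational(1, 240), -2254) = Rational(-540959, 240)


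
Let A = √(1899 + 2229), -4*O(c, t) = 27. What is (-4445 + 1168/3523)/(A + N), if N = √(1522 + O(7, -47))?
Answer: -31317134/(3523*√6061 + 28184*√258) ≈ -43.079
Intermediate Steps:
O(c, t) = -27/4 (O(c, t) = -¼*27 = -27/4)
A = 4*√258 (A = √4128 = 4*√258 ≈ 64.250)
N = √6061/2 (N = √(1522 - 27/4) = √(6061/4) = √6061/2 ≈ 38.926)
(-4445 + 1168/3523)/(A + N) = (-4445 + 1168/3523)/(4*√258 + √6061/2) = (-4445 + 1168*(1/3523))/(√6061/2 + 4*√258) = (-4445 + 1168/3523)/(√6061/2 + 4*√258) = -15658567/(3523*(√6061/2 + 4*√258))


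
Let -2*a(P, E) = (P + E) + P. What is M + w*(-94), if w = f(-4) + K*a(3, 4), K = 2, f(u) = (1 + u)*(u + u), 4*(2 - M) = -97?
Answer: -5159/4 ≈ -1289.8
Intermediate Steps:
M = 105/4 (M = 2 - 1/4*(-97) = 2 + 97/4 = 105/4 ≈ 26.250)
f(u) = 2*u*(1 + u) (f(u) = (1 + u)*(2*u) = 2*u*(1 + u))
a(P, E) = -P - E/2 (a(P, E) = -((P + E) + P)/2 = -((E + P) + P)/2 = -(E + 2*P)/2 = -P - E/2)
w = 14 (w = 2*(-4)*(1 - 4) + 2*(-1*3 - 1/2*4) = 2*(-4)*(-3) + 2*(-3 - 2) = 24 + 2*(-5) = 24 - 10 = 14)
M + w*(-94) = 105/4 + 14*(-94) = 105/4 - 1316 = -5159/4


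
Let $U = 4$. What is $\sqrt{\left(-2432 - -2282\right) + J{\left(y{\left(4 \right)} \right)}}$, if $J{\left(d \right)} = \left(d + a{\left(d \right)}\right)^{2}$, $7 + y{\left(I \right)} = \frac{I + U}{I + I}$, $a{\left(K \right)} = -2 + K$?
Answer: $\sqrt{46} \approx 6.7823$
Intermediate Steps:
$y{\left(I \right)} = -7 + \frac{4 + I}{2 I}$ ($y{\left(I \right)} = -7 + \frac{I + 4}{I + I} = -7 + \frac{4 + I}{2 I}$)
$J{\left(d \right)} = \left(-2 + 2 d\right)^{2}$ ($J{\left(d \right)} = \left(d + \left(-2 + d\right)\right)^{2} = \left(-2 + 2 d\right)^{2}$)
$\sqrt{\left(-2432 - -2282\right) + J{\left(y{\left(4 \right)} \right)}} = \sqrt{\left(-2432 - -2282\right) + 4 \left(-1 - \left(\frac{13}{2} - \frac{2}{4}\right)\right)^{2}} = \sqrt{\left(-2432 + 2282\right) + 4 \left(-1 + \left(- \frac{13}{2} + 2 \cdot \frac{1}{4}\right)\right)^{2}} = \sqrt{-150 + 4 \left(-1 + \left(- \frac{13}{2} + \frac{1}{2}\right)\right)^{2}} = \sqrt{-150 + 4 \left(-1 - 6\right)^{2}} = \sqrt{-150 + 4 \left(-7\right)^{2}} = \sqrt{-150 + 4 \cdot 49} = \sqrt{-150 + 196} = \sqrt{46}$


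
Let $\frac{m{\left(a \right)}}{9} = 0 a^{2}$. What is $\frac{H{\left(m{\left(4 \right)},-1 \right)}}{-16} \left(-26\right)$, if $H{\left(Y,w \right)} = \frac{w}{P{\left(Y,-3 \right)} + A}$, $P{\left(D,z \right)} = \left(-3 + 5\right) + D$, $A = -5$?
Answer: $\frac{13}{24} \approx 0.54167$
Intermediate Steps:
$P{\left(D,z \right)} = 2 + D$
$m{\left(a \right)} = 0$ ($m{\left(a \right)} = 9 \cdot 0 a^{2} = 9 \cdot 0 = 0$)
$H{\left(Y,w \right)} = \frac{w}{-3 + Y}$ ($H{\left(Y,w \right)} = \frac{w}{\left(2 + Y\right) - 5} = \frac{w}{-3 + Y}$)
$\frac{H{\left(m{\left(4 \right)},-1 \right)}}{-16} \left(-26\right) = \frac{\left(-1\right) \frac{1}{-3 + 0}}{-16} \left(-26\right) = - \frac{1}{-3} \left(- \frac{1}{16}\right) \left(-26\right) = \left(-1\right) \left(- \frac{1}{3}\right) \left(- \frac{1}{16}\right) \left(-26\right) = \frac{1}{3} \left(- \frac{1}{16}\right) \left(-26\right) = \left(- \frac{1}{48}\right) \left(-26\right) = \frac{13}{24}$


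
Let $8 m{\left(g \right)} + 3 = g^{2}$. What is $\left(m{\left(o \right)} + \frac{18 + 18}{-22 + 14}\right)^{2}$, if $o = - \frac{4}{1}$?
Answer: $\frac{529}{64} \approx 8.2656$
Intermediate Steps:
$o = -4$ ($o = \left(-4\right) 1 = -4$)
$m{\left(g \right)} = - \frac{3}{8} + \frac{g^{2}}{8}$
$\left(m{\left(o \right)} + \frac{18 + 18}{-22 + 14}\right)^{2} = \left(\left(- \frac{3}{8} + \frac{\left(-4\right)^{2}}{8}\right) + \frac{18 + 18}{-22 + 14}\right)^{2} = \left(\left(- \frac{3}{8} + \frac{1}{8} \cdot 16\right) + \frac{36}{-8}\right)^{2} = \left(\left(- \frac{3}{8} + 2\right) + 36 \left(- \frac{1}{8}\right)\right)^{2} = \left(\frac{13}{8} - \frac{9}{2}\right)^{2} = \left(- \frac{23}{8}\right)^{2} = \frac{529}{64}$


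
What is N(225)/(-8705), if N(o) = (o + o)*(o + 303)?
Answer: -47520/1741 ≈ -27.295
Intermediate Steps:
N(o) = 2*o*(303 + o) (N(o) = (2*o)*(303 + o) = 2*o*(303 + o))
N(225)/(-8705) = (2*225*(303 + 225))/(-8705) = (2*225*528)*(-1/8705) = 237600*(-1/8705) = -47520/1741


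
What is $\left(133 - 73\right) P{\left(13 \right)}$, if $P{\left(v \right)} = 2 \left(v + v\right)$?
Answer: $3120$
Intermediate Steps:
$P{\left(v \right)} = 4 v$ ($P{\left(v \right)} = 2 \cdot 2 v = 4 v$)
$\left(133 - 73\right) P{\left(13 \right)} = \left(133 - 73\right) 4 \cdot 13 = 60 \cdot 52 = 3120$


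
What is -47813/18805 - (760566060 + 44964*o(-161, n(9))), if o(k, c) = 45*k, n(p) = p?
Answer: -8176449401213/18805 ≈ -4.3480e+8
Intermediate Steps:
-47813/18805 - (760566060 + 44964*o(-161, n(9))) = -47813/18805 - 44964/(1/(16915 + 45*(-161))) = -47813*1/18805 - 44964/(1/(16915 - 7245)) = -47813/18805 - 44964/(1/9670) = -47813/18805 - 44964/1/9670 = -47813/18805 - 44964*9670 = -47813/18805 - 434801880 = -8176449401213/18805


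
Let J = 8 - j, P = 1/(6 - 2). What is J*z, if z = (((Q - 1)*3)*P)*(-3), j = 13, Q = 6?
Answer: 225/4 ≈ 56.250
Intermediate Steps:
P = ¼ (P = 1/4 = ¼ ≈ 0.25000)
z = -45/4 (z = (((6 - 1)*3)*(¼))*(-3) = ((5*3)*(¼))*(-3) = (15*(¼))*(-3) = (15/4)*(-3) = -45/4 ≈ -11.250)
J = -5 (J = 8 - 1*13 = 8 - 13 = -5)
J*z = -5*(-45/4) = 225/4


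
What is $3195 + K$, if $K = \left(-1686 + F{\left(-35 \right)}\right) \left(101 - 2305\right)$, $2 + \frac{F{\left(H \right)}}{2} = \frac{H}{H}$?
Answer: $3723547$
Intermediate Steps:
$F{\left(H \right)} = -2$ ($F{\left(H \right)} = -4 + 2 \frac{H}{H} = -4 + 2 \cdot 1 = -4 + 2 = -2$)
$K = 3720352$ ($K = \left(-1686 - 2\right) \left(101 - 2305\right) = \left(-1688\right) \left(-2204\right) = 3720352$)
$3195 + K = 3195 + 3720352 = 3723547$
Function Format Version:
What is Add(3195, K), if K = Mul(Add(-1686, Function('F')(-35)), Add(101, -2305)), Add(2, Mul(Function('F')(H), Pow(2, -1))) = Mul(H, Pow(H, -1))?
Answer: 3723547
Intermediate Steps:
Function('F')(H) = -2 (Function('F')(H) = Add(-4, Mul(2, Mul(H, Pow(H, -1)))) = Add(-4, Mul(2, 1)) = Add(-4, 2) = -2)
K = 3720352 (K = Mul(Add(-1686, -2), Add(101, -2305)) = Mul(-1688, -2204) = 3720352)
Add(3195, K) = Add(3195, 3720352) = 3723547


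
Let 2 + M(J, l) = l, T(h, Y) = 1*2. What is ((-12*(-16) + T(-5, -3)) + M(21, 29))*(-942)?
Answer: -208182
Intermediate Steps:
T(h, Y) = 2
M(J, l) = -2 + l
((-12*(-16) + T(-5, -3)) + M(21, 29))*(-942) = ((-12*(-16) + 2) + (-2 + 29))*(-942) = ((192 + 2) + 27)*(-942) = (194 + 27)*(-942) = 221*(-942) = -208182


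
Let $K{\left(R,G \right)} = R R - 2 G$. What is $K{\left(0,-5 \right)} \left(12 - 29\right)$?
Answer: $-170$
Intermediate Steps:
$K{\left(R,G \right)} = R^{2} - 2 G$
$K{\left(0,-5 \right)} \left(12 - 29\right) = \left(0^{2} - -10\right) \left(12 - 29\right) = \left(0 + 10\right) \left(-17\right) = 10 \left(-17\right) = -170$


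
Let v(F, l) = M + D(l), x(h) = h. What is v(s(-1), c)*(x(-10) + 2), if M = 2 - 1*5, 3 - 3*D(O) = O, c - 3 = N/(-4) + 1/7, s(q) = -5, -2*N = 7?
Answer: 187/7 ≈ 26.714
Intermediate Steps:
N = -7/2 (N = -½*7 = -7/2 ≈ -3.5000)
c = 225/56 (c = 3 + (-7/2/(-4) + 1/7) = 3 + (-7/2*(-¼) + 1*(⅐)) = 3 + (7/8 + ⅐) = 3 + 57/56 = 225/56 ≈ 4.0179)
D(O) = 1 - O/3
M = -3 (M = 2 - 5 = -3)
v(F, l) = -2 - l/3 (v(F, l) = -3 + (1 - l/3) = -2 - l/3)
v(s(-1), c)*(x(-10) + 2) = (-2 - ⅓*225/56)*(-10 + 2) = (-2 - 75/56)*(-8) = -187/56*(-8) = 187/7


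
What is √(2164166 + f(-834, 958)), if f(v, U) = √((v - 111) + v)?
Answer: √(2164166 + I*√1779) ≈ 1471.1 + 0.01*I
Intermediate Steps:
f(v, U) = √(-111 + 2*v) (f(v, U) = √((-111 + v) + v) = √(-111 + 2*v))
√(2164166 + f(-834, 958)) = √(2164166 + √(-111 + 2*(-834))) = √(2164166 + √(-111 - 1668)) = √(2164166 + √(-1779)) = √(2164166 + I*√1779)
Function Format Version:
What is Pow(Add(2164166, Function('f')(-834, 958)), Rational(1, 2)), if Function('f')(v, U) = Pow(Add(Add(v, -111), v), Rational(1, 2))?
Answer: Pow(Add(2164166, Mul(I, Pow(1779, Rational(1, 2)))), Rational(1, 2)) ≈ Add(1471.1, Mul(0.01, I))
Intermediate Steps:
Function('f')(v, U) = Pow(Add(-111, Mul(2, v)), Rational(1, 2)) (Function('f')(v, U) = Pow(Add(Add(-111, v), v), Rational(1, 2)) = Pow(Add(-111, Mul(2, v)), Rational(1, 2)))
Pow(Add(2164166, Function('f')(-834, 958)), Rational(1, 2)) = Pow(Add(2164166, Pow(Add(-111, Mul(2, -834)), Rational(1, 2))), Rational(1, 2)) = Pow(Add(2164166, Pow(Add(-111, -1668), Rational(1, 2))), Rational(1, 2)) = Pow(Add(2164166, Pow(-1779, Rational(1, 2))), Rational(1, 2)) = Pow(Add(2164166, Mul(I, Pow(1779, Rational(1, 2)))), Rational(1, 2))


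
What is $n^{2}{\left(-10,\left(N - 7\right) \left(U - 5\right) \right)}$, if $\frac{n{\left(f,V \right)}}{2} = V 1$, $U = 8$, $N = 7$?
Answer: $0$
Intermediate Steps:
$n{\left(f,V \right)} = 2 V$ ($n{\left(f,V \right)} = 2 V 1 = 2 V$)
$n^{2}{\left(-10,\left(N - 7\right) \left(U - 5\right) \right)} = \left(2 \left(7 - 7\right) \left(8 - 5\right)\right)^{2} = \left(2 \cdot 0 \cdot 3\right)^{2} = \left(2 \cdot 0\right)^{2} = 0^{2} = 0$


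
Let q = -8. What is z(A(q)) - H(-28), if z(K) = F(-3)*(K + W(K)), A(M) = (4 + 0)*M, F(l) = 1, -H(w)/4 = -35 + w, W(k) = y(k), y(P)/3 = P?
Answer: -380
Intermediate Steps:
y(P) = 3*P
W(k) = 3*k
H(w) = 140 - 4*w (H(w) = -4*(-35 + w) = 140 - 4*w)
A(M) = 4*M
z(K) = 4*K (z(K) = 1*(K + 3*K) = 1*(4*K) = 4*K)
z(A(q)) - H(-28) = 4*(4*(-8)) - (140 - 4*(-28)) = 4*(-32) - (140 + 112) = -128 - 1*252 = -128 - 252 = -380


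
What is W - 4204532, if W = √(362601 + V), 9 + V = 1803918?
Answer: -4204532 + √2166510 ≈ -4.2031e+6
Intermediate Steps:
V = 1803909 (V = -9 + 1803918 = 1803909)
W = √2166510 (W = √(362601 + 1803909) = √2166510 ≈ 1471.9)
W - 4204532 = √2166510 - 4204532 = -4204532 + √2166510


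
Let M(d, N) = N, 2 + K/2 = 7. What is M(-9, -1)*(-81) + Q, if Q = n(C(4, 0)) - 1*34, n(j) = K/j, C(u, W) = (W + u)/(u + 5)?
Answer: 139/2 ≈ 69.500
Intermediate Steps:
K = 10 (K = -4 + 2*7 = -4 + 14 = 10)
C(u, W) = (W + u)/(5 + u)
n(j) = 10/j
Q = -23/2 (Q = 10/(((0 + 4)/(5 + 4))) - 1*34 = 10/((4/9)) - 34 = 10/(((⅑)*4)) - 34 = 10/(4/9) - 34 = 10*(9/4) - 34 = 45/2 - 34 = -23/2 ≈ -11.500)
M(-9, -1)*(-81) + Q = -1*(-81) - 23/2 = 81 - 23/2 = 139/2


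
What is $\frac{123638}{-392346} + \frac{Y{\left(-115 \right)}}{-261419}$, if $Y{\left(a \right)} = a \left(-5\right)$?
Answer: $- \frac{16273460636}{51283349487} \approx -0.31732$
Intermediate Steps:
$Y{\left(a \right)} = - 5 a$
$\frac{123638}{-392346} + \frac{Y{\left(-115 \right)}}{-261419} = \frac{123638}{-392346} + \frac{\left(-5\right) \left(-115\right)}{-261419} = 123638 \left(- \frac{1}{392346}\right) + 575 \left(- \frac{1}{261419}\right) = - \frac{61819}{196173} - \frac{575}{261419} = - \frac{16273460636}{51283349487}$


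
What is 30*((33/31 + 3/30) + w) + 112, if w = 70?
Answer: 69655/31 ≈ 2246.9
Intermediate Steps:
30*((33/31 + 3/30) + w) + 112 = 30*((33/31 + 3/30) + 70) + 112 = 30*((33*(1/31) + 3*(1/30)) + 70) + 112 = 30*((33/31 + 1/10) + 70) + 112 = 30*(361/310 + 70) + 112 = 30*(22061/310) + 112 = 66183/31 + 112 = 69655/31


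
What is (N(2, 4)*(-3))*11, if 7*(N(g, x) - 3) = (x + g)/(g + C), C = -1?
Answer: -891/7 ≈ -127.29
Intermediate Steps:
N(g, x) = 3 + (g + x)/(7*(-1 + g)) (N(g, x) = 3 + ((x + g)/(g - 1))/7 = 3 + ((g + x)/(-1 + g))/7 = 3 + (g + x)/(7*(-1 + g)))
(N(2, 4)*(-3))*11 = (((-21 + 4 + 22*2)/(7*(-1 + 2)))*(-3))*11 = (((⅐)*(-21 + 4 + 44)/1)*(-3))*11 = (((⅐)*1*27)*(-3))*11 = ((27/7)*(-3))*11 = -81/7*11 = -891/7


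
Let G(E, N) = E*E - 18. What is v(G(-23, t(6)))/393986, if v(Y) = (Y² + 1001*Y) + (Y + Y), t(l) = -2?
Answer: 386827/196993 ≈ 1.9637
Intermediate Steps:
G(E, N) = -18 + E² (G(E, N) = E² - 18 = -18 + E²)
v(Y) = Y² + 1003*Y (v(Y) = (Y² + 1001*Y) + 2*Y = Y² + 1003*Y)
v(G(-23, t(6)))/393986 = ((-18 + (-23)²)*(1003 + (-18 + (-23)²)))/393986 = ((-18 + 529)*(1003 + (-18 + 529)))*(1/393986) = (511*(1003 + 511))*(1/393986) = (511*1514)*(1/393986) = 773654*(1/393986) = 386827/196993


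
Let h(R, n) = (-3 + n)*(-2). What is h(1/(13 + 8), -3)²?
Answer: 144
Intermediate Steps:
h(R, n) = 6 - 2*n
h(1/(13 + 8), -3)² = (6 - 2*(-3))² = (6 + 6)² = 12² = 144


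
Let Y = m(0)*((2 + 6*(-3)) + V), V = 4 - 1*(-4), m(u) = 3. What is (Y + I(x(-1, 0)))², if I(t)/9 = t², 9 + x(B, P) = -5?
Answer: 3027600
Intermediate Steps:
x(B, P) = -14 (x(B, P) = -9 - 5 = -14)
I(t) = 9*t²
V = 8 (V = 4 + 4 = 8)
Y = -24 (Y = 3*((2 + 6*(-3)) + 8) = 3*((2 - 18) + 8) = 3*(-16 + 8) = 3*(-8) = -24)
(Y + I(x(-1, 0)))² = (-24 + 9*(-14)²)² = (-24 + 9*196)² = (-24 + 1764)² = 1740² = 3027600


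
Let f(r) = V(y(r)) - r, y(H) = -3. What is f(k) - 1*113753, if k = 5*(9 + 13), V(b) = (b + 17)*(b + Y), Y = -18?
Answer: -114157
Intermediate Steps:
V(b) = (-18 + b)*(17 + b) (V(b) = (b + 17)*(b - 18) = (17 + b)*(-18 + b) = (-18 + b)*(17 + b))
k = 110 (k = 5*22 = 110)
f(r) = -294 - r (f(r) = (-306 + (-3)² - 1*(-3)) - r = (-306 + 9 + 3) - r = -294 - r)
f(k) - 1*113753 = (-294 - 1*110) - 1*113753 = (-294 - 110) - 113753 = -404 - 113753 = -114157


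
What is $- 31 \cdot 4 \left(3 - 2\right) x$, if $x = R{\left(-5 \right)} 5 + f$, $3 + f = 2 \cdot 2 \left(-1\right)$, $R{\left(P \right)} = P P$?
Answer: $-14632$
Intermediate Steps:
$R{\left(P \right)} = P^{2}$
$f = -7$ ($f = -3 + 2 \cdot 2 \left(-1\right) = -3 + 4 \left(-1\right) = -3 - 4 = -7$)
$x = 118$ ($x = \left(-5\right)^{2} \cdot 5 - 7 = 25 \cdot 5 - 7 = 125 - 7 = 118$)
$- 31 \cdot 4 \left(3 - 2\right) x = - 31 \cdot 4 \left(3 - 2\right) 118 = - 31 \cdot 4 \cdot 1 \cdot 118 = \left(-31\right) 4 \cdot 118 = \left(-124\right) 118 = -14632$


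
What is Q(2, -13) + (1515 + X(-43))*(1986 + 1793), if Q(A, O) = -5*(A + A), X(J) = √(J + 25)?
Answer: 5725165 + 11337*I*√2 ≈ 5.7252e+6 + 16033.0*I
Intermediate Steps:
X(J) = √(25 + J)
Q(A, O) = -10*A
Q(2, -13) + (1515 + X(-43))*(1986 + 1793) = -10*2 + (1515 + √(25 - 43))*(1986 + 1793) = -20 + (1515 + √(-18))*3779 = -20 + (1515 + 3*I*√2)*3779 = -20 + (5725185 + 11337*I*√2) = 5725165 + 11337*I*√2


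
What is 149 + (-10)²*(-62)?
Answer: -6051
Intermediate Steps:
149 + (-10)²*(-62) = 149 + 100*(-62) = 149 - 6200 = -6051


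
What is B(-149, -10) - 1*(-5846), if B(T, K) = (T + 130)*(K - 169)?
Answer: 9247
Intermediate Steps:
B(T, K) = (-169 + K)*(130 + T) (B(T, K) = (130 + T)*(-169 + K) = (-169 + K)*(130 + T))
B(-149, -10) - 1*(-5846) = (-21970 - 169*(-149) + 130*(-10) - 10*(-149)) - 1*(-5846) = (-21970 + 25181 - 1300 + 1490) + 5846 = 3401 + 5846 = 9247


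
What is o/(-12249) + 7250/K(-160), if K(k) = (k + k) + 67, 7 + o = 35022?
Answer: -97664045/3098997 ≈ -31.515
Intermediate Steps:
o = 35015 (o = -7 + 35022 = 35015)
K(k) = 67 + 2*k (K(k) = 2*k + 67 = 67 + 2*k)
o/(-12249) + 7250/K(-160) = 35015/(-12249) + 7250/(67 + 2*(-160)) = 35015*(-1/12249) + 7250/(67 - 320) = -35015/12249 + 7250/(-253) = -35015/12249 + 7250*(-1/253) = -35015/12249 - 7250/253 = -97664045/3098997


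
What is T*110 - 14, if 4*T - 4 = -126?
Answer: -3369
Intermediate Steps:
T = -61/2 (T = 1 + (¼)*(-126) = 1 - 63/2 = -61/2 ≈ -30.500)
T*110 - 14 = -61/2*110 - 14 = -3355 - 14 = -3369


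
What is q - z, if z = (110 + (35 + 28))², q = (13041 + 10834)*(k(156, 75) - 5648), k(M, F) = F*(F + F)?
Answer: 133717821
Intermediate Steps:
k(M, F) = 2*F² (k(M, F) = F*(2*F) = 2*F²)
q = 133747750 (q = (13041 + 10834)*(2*75² - 5648) = 23875*(2*5625 - 5648) = 23875*(11250 - 5648) = 23875*5602 = 133747750)
z = 29929 (z = (110 + 63)² = 173² = 29929)
q - z = 133747750 - 1*29929 = 133747750 - 29929 = 133717821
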